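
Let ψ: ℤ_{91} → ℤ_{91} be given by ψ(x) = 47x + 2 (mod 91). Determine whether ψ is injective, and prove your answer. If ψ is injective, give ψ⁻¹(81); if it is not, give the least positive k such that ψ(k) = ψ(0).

Suppose ψ(a) = ψ(b) in ℤ_{91}. Then 47a + 2 ≡ 47b + 2 (mod 91), so 47(a − b) ≡ 0 (mod 91).
Since gcd(47, 91) = 1, 47 is invertible modulo 91, therefore a − b ≡ 0 (mod 91), i.e. a = b.
Therefore ψ is injective.
We now compute 47⁻¹ mod 91 explicitly. Euclid's algorithm: 91 = 1·47 + 44, 47 = 1·44 + 3, 44 = 14·3 + 2, 3 = 1·2 + 1; back-substituting gives 1 = 31·47 − 16·91, so 47⁻¹ ≡ 31 (mod 91).
Since ψ is injective, we compute ψ⁻¹(81): solve 47x + 2 ≡ 81 (mod 91), i.e. 47x ≡ 79 (mod 91).
Multiplying by 47⁻¹ = 31 gives x ≡ 31·79 = 2449 = 26·91 + 83 ≡ 83 (mod 91).
Check: ψ(83) = 47·83 + 2 = 3903 = 42·91 + 81 ≡ 81 (mod 91).

83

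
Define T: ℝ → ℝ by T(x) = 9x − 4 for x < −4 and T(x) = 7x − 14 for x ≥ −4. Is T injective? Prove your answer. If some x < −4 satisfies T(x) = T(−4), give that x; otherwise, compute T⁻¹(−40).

-38/9

Both pieces are strictly increasing (slopes 9 and 7), so each is injective on its own interval.
The left piece maps (−∞, −4) onto (−∞, −40); the right piece maps [−4, ∞) onto [−42, ∞).
These images overlap. In particular T(−4) = −42 (right piece), and solving 9x − 4 = −42 on the left piece gives x = −38/9 < −4.
So T(−38/9) = T(−4) with −38/9 ≠ −4, and T is not injective. This x = −38/9 is the requested value below −4.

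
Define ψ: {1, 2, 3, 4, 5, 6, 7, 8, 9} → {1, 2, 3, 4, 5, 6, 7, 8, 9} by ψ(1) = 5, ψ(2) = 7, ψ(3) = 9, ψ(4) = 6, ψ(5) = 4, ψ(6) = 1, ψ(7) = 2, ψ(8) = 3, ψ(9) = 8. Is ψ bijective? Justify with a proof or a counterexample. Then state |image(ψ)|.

The values 5, 7, 9, 6, 4, 1, 2, 3, 8 are a permutation of {1, 2, 3, 4, 5, 6, 7, 8, 9}: each element appears exactly once.
So ψ is injective and surjective, hence bijective.
The image of ψ is {1, 2, 3, 4, 5, 6, 7, 8, 9}, which has 9 elements.

9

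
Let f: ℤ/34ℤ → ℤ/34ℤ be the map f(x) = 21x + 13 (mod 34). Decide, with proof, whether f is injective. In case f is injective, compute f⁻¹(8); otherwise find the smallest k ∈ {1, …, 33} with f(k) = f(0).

Recall that f is injective when f(u) = f(v) forces u = v.
Suppose f(u) = f(v) in ℤ/34ℤ. Then 21u + 13 ≡ 21v + 13 (mod 34), thus 21(u − v) ≡ 0 (mod 34).
Since gcd(21, 34) = 1, 21 is invertible modulo 34, therefore u − v ≡ 0 (mod 34), i.e. u = v.
Therefore f is injective.
We now compute 21⁻¹ mod 34 explicitly. Euclid's algorithm: 34 = 1·21 + 13, 21 = 1·13 + 8, 13 = 1·8 + 5, 8 = 1·5 + 3, 5 = 1·3 + 2, 3 = 1·2 + 1; back-substituting gives 1 = 13·21 − 8·34, so 21⁻¹ ≡ 13 (mod 34).
Since f is injective, we find f⁻¹(8): we need 21x ≡ 8 − 13 ≡ 29 (mod 34). Using 21⁻¹ = 13: x ≡ 13·29 = 377 = 11·34 + 3, so x = 3.
Check: f(3) = 21·3 + 13 = 76 = 2·34 + 8 ≡ 8 (mod 34).

3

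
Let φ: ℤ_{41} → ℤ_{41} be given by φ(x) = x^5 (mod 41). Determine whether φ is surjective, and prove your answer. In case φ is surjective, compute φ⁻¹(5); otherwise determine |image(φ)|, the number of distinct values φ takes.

φ(3): Repeated squaring mod 41: 3^1 ≡ 3, 3^2 ≡ 3² = 9, 3^4 ≡ 9² = 81 ≡ 40. Since 5 = 4 + 1, 3^5 ≡ 40·3: 40·3 = 120 ≡ 38. So 3^5 ≡ 38 (mod 41).
φ(7): Repeated squaring mod 41: 7^1 ≡ 7, 7^2 ≡ 7² = 49 ≡ 8, 7^4 ≡ 8² = 64 ≡ 23. Since 5 = 4 + 1, 7^5 ≡ 23·7: 23·7 = 161 ≡ 38. So 7^5 ≡ 38 (mod 41).
So φ(3) = φ(7) = 38 while 3 ≠ 7, therefore φ is not injective.
A non-injective map from the 41-element set ℤ_{41} to itself takes at most 40 distinct values, so it cannot be surjective. So φ is not surjective.
Since φ is not surjective, we determine |image(φ)|. Computing x^5 mod 41 for each x (by repeated squaring, reducing mod 41 at every step), the values φ(0), φ(1), …, φ(40) are: 0, 1, 32, 38, 40, 9, 27, 38, 9, 9, 1, 3, 3, 38, 27, 14, 1, 27, 1, 27, 32, 9, 14, 40, 14, 40, 27, 14, 3, 38, 38, 40, 32, 32, 3, 14, 32, 1, 3, 9, 40.
The distinct values are {0, 1, 3, 9, 14, 27, 32, 38, 40}; there are 9 of them.

9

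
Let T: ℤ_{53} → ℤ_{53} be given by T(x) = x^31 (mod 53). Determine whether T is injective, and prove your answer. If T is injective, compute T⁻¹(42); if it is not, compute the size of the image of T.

Since 53 is prime, the nonzero elements of ℤ_{53} form a cyclic group of order 52.
As gcd(31, 52) = 1, raising to the 31st power is a bijection on this group: if s^31 ≡ t^31 then (st^{−1})^31 = 1, and the only element of order dividing gcd(31, 52) = 1 is 1, so s = t.
With T(0) = 0 this makes T injective on all of ℤ_{53}, hence bijective (finite equal-size domain and codomain). In particular T is injective.
Since T is injective, we find the preimage of 42. The inverse of x ↦ x^31 on (ℤ_{53})^× is x ↦ x^47, because 31·47 = 1457 = 28·52 + 1 ≡ 1 (mod 52) and x^{52} = 1 for x ≠ 0 (Fermat). So T⁻¹(42) = 42^47 mod 53.
Repeated squaring mod 53: 42^1 ≡ 42, 42^2 ≡ 42² = 1764 ≡ 15, 42^4 ≡ 15² = 225 ≡ 13, 42^8 ≡ 13² = 169 ≡ 10, 42^16 ≡ 10² = 100 ≡ 47, 42^32 ≡ 47² = 2209 ≡ 36. Since 47 = 32 + 8 + 4 + 2 + 1, 42^47 ≡ 36·10·13·15·42: 36·10 = 360 ≡ 42, then 42·13 = 546 ≡ 16, then 16·15 = 240 ≡ 28, then 28·42 = 1176 ≡ 10. So 42^47 ≡ 10 (mod 53).
Hence T⁻¹(42) = 10.

10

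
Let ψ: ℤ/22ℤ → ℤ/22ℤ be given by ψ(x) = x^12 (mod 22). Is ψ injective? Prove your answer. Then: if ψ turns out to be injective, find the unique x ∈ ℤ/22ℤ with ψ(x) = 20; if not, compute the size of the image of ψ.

ψ(10): Repeated squaring mod 22: 10^1 ≡ 10, 10^2 ≡ 10² = 100 ≡ 12, 10^4 ≡ 12² = 144 ≡ 12, 10^8 ≡ 12² = 144 ≡ 12. Since 12 = 8 + 4, 10^12 ≡ 12·12: 12·12 = 144 ≡ 12. So 10^12 ≡ 12 (mod 22).
ψ(12): Repeated squaring mod 22: 12^1 ≡ 12, 12^2 ≡ 12² = 144 ≡ 12, 12^4 ≡ 12² = 144 ≡ 12, 12^8 ≡ 12² = 144 ≡ 12. Since 12 = 8 + 4, 12^12 ≡ 12·12: 12·12 = 144 ≡ 12. So 12^12 ≡ 12 (mod 22).
So ψ(10) = ψ(12) = 12 while 10 ≠ 12, therefore ψ is not injective.
Since ψ is not injective, we determine |image(ψ)|. Computing x^12 mod 22 for each x (by repeated squaring, reducing mod 22 at every step), the values ψ(0), ψ(1), …, ψ(21) are: 0, 1, 4, 9, 16, 3, 14, 5, 20, 15, 12, 11, 12, 15, 20, 5, 14, 3, 16, 9, 4, 1.
The distinct values are {0, 1, 3, 4, 5, 9, 11, 12, 14, 15, 16, 20}; there are 12 of them.

12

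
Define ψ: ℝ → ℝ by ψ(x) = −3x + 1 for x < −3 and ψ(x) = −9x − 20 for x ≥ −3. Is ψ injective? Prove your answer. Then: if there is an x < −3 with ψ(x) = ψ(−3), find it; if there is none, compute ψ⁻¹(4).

-8/3

Both pieces are strictly decreasing (slopes −3 and −9), so each is injective on its own interval.
The left piece maps (−∞, −3) onto (10, ∞); the right piece maps [−3, ∞) onto (−∞, 7].
These images are disjoint, so no value is attained by both pieces. Therefore ψ is injective.
Because the two images are disjoint, no x < −3 has ψ(x) = ψ(−3), so we compute ψ⁻¹(4): 4 lies in (−∞, 7], so solve −9x − 20 = 4: x = (4 + 20)/(−9) = −8/3.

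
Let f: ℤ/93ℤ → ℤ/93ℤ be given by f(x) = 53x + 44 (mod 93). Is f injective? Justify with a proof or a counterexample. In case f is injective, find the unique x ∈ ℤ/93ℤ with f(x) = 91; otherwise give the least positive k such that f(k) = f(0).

Recall that injectivity means: for all x_1, x_2 in the domain, f(x_1) = f(x_2) implies x_1 = x_2.
If f(x_1) = f(x_2), then 53x_1 ≡ 53x_2 (mod 93). Because gcd(53, 93) = 1, we may cancel 53 to get x_1 ≡ x_2 (mod 93).
Thus f is injective.
We now compute 53⁻¹ mod 93 explicitly. Euclid's algorithm: 93 = 1·53 + 40, 53 = 1·40 + 13, 40 = 3·13 + 1; back-substituting gives 1 = 86·53 − 49·93, so 53⁻¹ ≡ 86 (mod 93).
Since f is injective, we find f⁻¹(91): we need 53x ≡ 91 − 44 ≡ 47 (mod 93). Using 53⁻¹ = 86: x ≡ 86·47 = 4042 = 43·93 + 43, so x = 43.
Check: f(43) = 53·43 + 44 = 2323 = 24·93 + 91 ≡ 91 (mod 93).

43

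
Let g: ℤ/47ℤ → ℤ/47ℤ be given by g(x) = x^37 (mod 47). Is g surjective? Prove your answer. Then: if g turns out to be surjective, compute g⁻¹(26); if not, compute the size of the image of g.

11

Since 47 is prime, the nonzero elements of ℤ/47ℤ form a cyclic group of order 46.
As gcd(37, 46) = 1, raising to the 37th power is a bijection on this group: if x_1^37 ≡ x_2^37 then (x_1x_2^{−1})^37 = 1, and the only element of order dividing gcd(37, 46) = 1 is 1, so x_1 = x_2.
With g(0) = 0 this makes g injective on all of ℤ/47ℤ, hence bijective (finite equal-size domain and codomain). In particular g is surjective.
Since g is surjective, we find the preimage of 26. The inverse of x ↦ x^37 on (ℤ/47ℤ)^× is x ↦ x^5, because 37·5 = 185 = 4·46 + 1 ≡ 1 (mod 46) and x^{46} = 1 for x ≠ 0 (Fermat). So g⁻¹(26) = 26^5 mod 47.
Repeated squaring mod 47: 26^1 ≡ 26, 26^2 ≡ 26² = 676 ≡ 18, 26^4 ≡ 18² = 324 ≡ 42. Since 5 = 4 + 1, 26^5 ≡ 42·26: 42·26 = 1092 ≡ 11. So 26^5 ≡ 11 (mod 47).
Hence g⁻¹(26) = 11.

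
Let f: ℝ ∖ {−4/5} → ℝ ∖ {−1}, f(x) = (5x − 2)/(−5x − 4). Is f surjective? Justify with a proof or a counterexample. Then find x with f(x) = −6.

For any y ≠ −1, solving y(−5x − 4) = 5x − 2 for x gives a well-defined x ≠ −4/5. So f is surjective.
Solving f(x) = −6: cross-multiplying gives 5x − 2 = −6(−5x − 4), which rearranges to −25x = 26, so x = −26/25.

-26/25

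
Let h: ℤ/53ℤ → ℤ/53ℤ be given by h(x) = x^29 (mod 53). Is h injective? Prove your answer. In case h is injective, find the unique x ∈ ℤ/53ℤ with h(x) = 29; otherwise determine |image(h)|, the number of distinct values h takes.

Since 53 is prime, the nonzero elements of ℤ/53ℤ form a cyclic group of order 52.
As gcd(29, 52) = 1, raising to the 29th power is a bijection on this group: if x_1^29 ≡ x_2^29 then (x_1x_2^{−1})^29 = 1, and the only element of order dividing gcd(29, 52) = 1 is 1, so x_1 = x_2.
With h(0) = 0 this makes h injective on all of ℤ/53ℤ, hence bijective (finite equal-size domain and codomain). In particular h is injective.
Since h is injective, we find the preimage of 29. The inverse of x ↦ x^29 on (ℤ/53ℤ)^× is x ↦ x^9, because 29·9 = 261 = 5·52 + 1 ≡ 1 (mod 52) and x^{52} = 1 for x ≠ 0 (Fermat). So h⁻¹(29) = 29^9 mod 53.
Repeated squaring mod 53: 29^1 ≡ 29, 29^2 ≡ 29² = 841 ≡ 46, 29^4 ≡ 46² = 2116 ≡ 49, 29^8 ≡ 49² = 2401 ≡ 16. Since 9 = 8 + 1, 29^9 ≡ 16·29: 16·29 = 464 ≡ 40. So 29^9 ≡ 40 (mod 53).
Hence h⁻¹(29) = 40.

40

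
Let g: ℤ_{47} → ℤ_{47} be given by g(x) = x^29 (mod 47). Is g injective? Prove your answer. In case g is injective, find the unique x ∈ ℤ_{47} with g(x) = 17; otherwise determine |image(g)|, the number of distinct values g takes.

2

Since 47 is prime, the nonzero elements of ℤ_{47} form a cyclic group of order 46.
As gcd(29, 46) = 1, raising to the 29th power is a bijection on this group: if a^29 ≡ b^29 then (ab^{−1})^29 = 1, and the only element of order dividing gcd(29, 46) = 1 is 1, so a = b.
With g(0) = 0 this makes g injective on all of ℤ_{47}, hence bijective (finite equal-size domain and codomain). In particular g is injective.
Since g is injective, we find the preimage of 17. The inverse of x ↦ x^29 on (ℤ_{47})^× is x ↦ x^27, because 29·27 = 783 = 17·46 + 1 ≡ 1 (mod 46) and x^{46} = 1 for x ≠ 0 (Fermat). So g⁻¹(17) = 17^27 mod 47.
Repeated squaring mod 47: 17^1 ≡ 17, 17^2 ≡ 17² = 289 ≡ 7, 17^4 ≡ 7² = 49 ≡ 2, 17^8 ≡ 2² = 4, 17^16 ≡ 4² = 16. Since 27 = 16 + 8 + 2 + 1, 17^27 ≡ 16·4·7·17: 16·4 = 64 ≡ 17, then 17·7 = 119 ≡ 25, then 25·17 = 425 ≡ 2. So 17^27 ≡ 2 (mod 47).
Hence g⁻¹(17) = 2.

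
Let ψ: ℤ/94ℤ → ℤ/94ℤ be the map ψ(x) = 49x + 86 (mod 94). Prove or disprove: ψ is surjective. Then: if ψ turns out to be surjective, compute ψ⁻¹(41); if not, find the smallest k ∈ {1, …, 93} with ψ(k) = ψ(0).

1

Since gcd(49, 94) = 1, 49 is invertible modulo 94. Euclid's algorithm: 94 = 1·49 + 45, 49 = 1·45 + 4, 45 = 11·4 + 1; back-substituting gives 1 = 71·49 − 37·94, so 49⁻¹ ≡ 71 (mod 94).
For any y ∈ ℤ/94ℤ, x = 71(y − 86) mod 94 satisfies ψ(x) = 49·71(y − 86) + 86 ≡ y (since 49·71 ≡ 1 mod 94). So every y has a preimage.
Therefore ψ is surjective.
Since ψ is surjective, we find ψ⁻¹(41): we need 49x ≡ 41 − 86 ≡ 49 (mod 94). Using 49⁻¹ = 71: x ≡ 71·49 = 3479 = 37·94 + 1, so x = 1.
Check: ψ(1) = 49·1 + 86 = 135 = 1·94 + 41 ≡ 41 (mod 94).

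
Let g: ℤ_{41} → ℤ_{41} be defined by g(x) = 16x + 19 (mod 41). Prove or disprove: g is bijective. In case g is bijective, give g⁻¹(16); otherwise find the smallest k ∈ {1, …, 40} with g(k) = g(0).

28

If g(s) = g(t), then 16s ≡ 16t (mod 41). Because gcd(16, 41) = 1, we may cancel 16 to get s ≡ t (mod 41).
We now compute 16⁻¹ mod 41 explicitly. Euclid's algorithm: 41 = 2·16 + 9, 16 = 1·9 + 7, 9 = 1·7 + 2, 7 = 3·2 + 1; back-substituting gives 1 = 18·16 − 7·41, so 16⁻¹ ≡ 18 (mod 41).
Then y ↦ 18(y − 19) is a two-sided inverse to g, so every y ∈ ℤ_{41} has a preimage.
Therefore g is bijective.
Since g is bijective, we compute g⁻¹(16): solve 16x + 19 ≡ 16 (mod 41), i.e. 16x ≡ 38 (mod 41).
Multiplying by 16⁻¹ = 18 gives x ≡ 18·38 = 684 = 16·41 + 28 ≡ 28 (mod 41).
Check: g(28) = 16·28 + 19 = 467 = 11·41 + 16 ≡ 16 (mod 41).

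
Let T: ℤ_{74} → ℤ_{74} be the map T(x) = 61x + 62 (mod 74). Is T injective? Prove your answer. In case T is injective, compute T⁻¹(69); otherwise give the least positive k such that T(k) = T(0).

45

If T(u) = T(v), then 61u ≡ 61v (mod 74). Because gcd(61, 74) = 1, we may cancel 61 to get u ≡ v (mod 74).
Therefore T is injective.
We now compute 61⁻¹ mod 74 explicitly. Euclid's algorithm: 74 = 1·61 + 13, 61 = 4·13 + 9, 13 = 1·9 + 4, 9 = 2·4 + 1; back-substituting gives 1 = 17·61 − 14·74, so 61⁻¹ ≡ 17 (mod 74).
Since T is injective, we find T⁻¹(69): we need 61x ≡ 69 − 62 ≡ 7 (mod 74). Using 61⁻¹ = 17: x ≡ 17·7 = 119 = 1·74 + 45, so x = 45.
Check: T(45) = 61·45 + 62 = 2807 = 37·74 + 69 ≡ 69 (mod 74).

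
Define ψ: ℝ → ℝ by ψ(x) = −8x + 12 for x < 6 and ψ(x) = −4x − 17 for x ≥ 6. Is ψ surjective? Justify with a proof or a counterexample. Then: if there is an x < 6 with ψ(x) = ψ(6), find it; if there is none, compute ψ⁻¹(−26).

19/4

Both pieces are strictly decreasing (slopes −8 and −4), so each is injective on its own interval.
The left piece maps (−∞, 6) onto (−36, ∞); the right piece maps [6, ∞) onto (−∞, −41].
The union (−36, ∞) ∪ (−∞, −41] omits the interval between −36 and −41; in particular −36 has no preimage. So ψ is not surjective.
Because the two images are disjoint, no x < 6 has ψ(x) = ψ(6), so we compute ψ⁻¹(−26): −26 lies in (−36, ∞), so solve −8x + 12 = −26: x = (−26 − 12)/(−8) = 19/4.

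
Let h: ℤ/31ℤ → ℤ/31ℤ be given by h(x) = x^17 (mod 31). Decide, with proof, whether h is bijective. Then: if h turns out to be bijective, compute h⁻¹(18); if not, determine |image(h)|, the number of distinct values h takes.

7

Since 31 is prime, the nonzero elements of ℤ/31ℤ form a cyclic group of order 30.
As gcd(17, 30) = 1, raising to the 17th power is a bijection on this group: if s^17 ≡ t^17 then (st^{−1})^17 = 1, and the only element of order dividing gcd(17, 30) = 1 is 1, so s = t.
With h(0) = 0 this makes h injective on all of ℤ/31ℤ, hence bijective (finite equal-size domain and codomain). In particular h is bijective.
Since h is bijective, we find the preimage of 18. The inverse of x ↦ x^17 on (ℤ/31ℤ)^× is x ↦ x^23, because 17·23 = 391 = 13·30 + 1 ≡ 1 (mod 30) and x^{30} = 1 for x ≠ 0 (Fermat). So h⁻¹(18) = 18^23 mod 31.
Repeated squaring mod 31: 18^1 ≡ 18, 18^2 ≡ 18² = 324 ≡ 14, 18^4 ≡ 14² = 196 ≡ 10, 18^8 ≡ 10² = 100 ≡ 7, 18^16 ≡ 7² = 49 ≡ 18. Since 23 = 16 + 4 + 2 + 1, 18^23 ≡ 18·10·14·18: 18·10 = 180 ≡ 25, then 25·14 = 350 ≡ 9, then 9·18 = 162 ≡ 7. So 18^23 ≡ 7 (mod 31).
Hence h⁻¹(18) = 7.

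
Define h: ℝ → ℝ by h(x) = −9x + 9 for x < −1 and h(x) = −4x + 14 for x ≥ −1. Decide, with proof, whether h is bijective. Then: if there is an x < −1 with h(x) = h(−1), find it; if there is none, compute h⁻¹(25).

-16/9

Both pieces are strictly decreasing (slopes −9 and −4), so each is injective on its own interval.
The left piece maps (−∞, −1) onto (18, ∞); the right piece maps [−1, ∞) onto (−∞, 18].
Since 18 = 18, the images partition ℝ: h is injective and surjective, hence bijective.
Because the two images are disjoint, no x < −1 has h(x) = h(−1), so we compute h⁻¹(25): 25 lies in (18, ∞), so solve −9x + 9 = 25: x = (25 − 9)/(−9) = −16/9.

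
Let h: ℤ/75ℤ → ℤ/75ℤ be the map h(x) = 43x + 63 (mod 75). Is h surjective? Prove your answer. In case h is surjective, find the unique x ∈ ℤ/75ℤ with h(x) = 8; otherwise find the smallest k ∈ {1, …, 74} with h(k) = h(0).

65

Since gcd(43, 75) = 1, 43 is invertible modulo 75. Euclid's algorithm: 75 = 1·43 + 32, 43 = 1·32 + 11, 32 = 2·11 + 10, 11 = 1·10 + 1; back-substituting gives 1 = 7·43 − 4·75, so 43⁻¹ ≡ 7 (mod 75).
For any y ∈ ℤ/75ℤ, x = 7(y − 63) mod 75 satisfies h(x) = 43·7(y − 63) + 63 ≡ y (since 43·7 ≡ 1 mod 75). So every y has a preimage.
Thus h is surjective.
Since h is surjective, we find h⁻¹(8): we need 43x ≡ 8 − 63 ≡ 20 (mod 75). Using 43⁻¹ = 7: x ≡ 7·20 = 140 = 1·75 + 65, so x = 65.
Check: h(65) = 43·65 + 63 = 2858 = 38·75 + 8 ≡ 8 (mod 75).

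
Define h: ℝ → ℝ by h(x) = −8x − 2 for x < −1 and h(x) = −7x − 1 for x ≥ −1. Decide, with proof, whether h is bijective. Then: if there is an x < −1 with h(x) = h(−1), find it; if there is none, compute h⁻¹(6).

Both pieces are strictly decreasing (slopes −8 and −7), so each is injective on its own interval.
The left piece maps (−∞, −1) onto (6, ∞); the right piece maps [−1, ∞) onto (−∞, 6].
Since 6 = 6, the images partition ℝ: h is injective and surjective, hence bijective.
Because the two images are disjoint, no x < −1 has h(x) = h(−1), so we compute h⁻¹(6): 6 lies in (−∞, 6], so solve −7x − 1 = 6: x = (6 + 1)/(−7) = −1.

-1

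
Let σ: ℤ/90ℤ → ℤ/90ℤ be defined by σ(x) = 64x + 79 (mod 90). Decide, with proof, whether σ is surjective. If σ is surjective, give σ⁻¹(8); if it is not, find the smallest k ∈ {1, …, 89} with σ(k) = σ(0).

Since gcd(64, 90) = 2, we have 64x ≡ 0 (mod 2) for all x, so σ(x) ≡ 1 (mod 2).
But 0 ≢ 1 (mod 2), so 0 ∈ ℤ/90ℤ has no preimage. Thus σ is not surjective.
Since σ is not surjective, we find the least positive k with σ(k) = σ(0): this means 64k ≡ 0 (mod 90), i.e. 90 ∣ 64k. Since gcd(64, 90) = 2, dividing through by 2 this holds exactly when 45 ∣ 32k, and as gcd(32, 45) = 1, exactly when 45 ∣ k.
The smallest positive such k is 45.

45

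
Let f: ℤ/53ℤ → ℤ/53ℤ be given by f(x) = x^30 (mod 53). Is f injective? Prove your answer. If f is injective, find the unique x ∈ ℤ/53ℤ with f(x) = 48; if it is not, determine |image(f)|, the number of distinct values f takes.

27

f(26): Repeated squaring mod 53: 26^1 ≡ 26, 26^2 ≡ 26² = 676 ≡ 40, 26^4 ≡ 40² = 1600 ≡ 10, 26^8 ≡ 10² = 100 ≡ 47, 26^16 ≡ 47² = 2209 ≡ 36. Since 30 = 16 + 8 + 4 + 2, 26^30 ≡ 36·47·10·40: 36·47 = 1692 ≡ 49, then 49·10 = 490 ≡ 13, then 13·40 = 520 ≡ 43. So 26^30 ≡ 43 (mod 53).
f(27): Repeated squaring mod 53: 27^1 ≡ 27, 27^2 ≡ 27² = 729 ≡ 40, 27^4 ≡ 40² = 1600 ≡ 10, 27^8 ≡ 10² = 100 ≡ 47, 27^16 ≡ 47² = 2209 ≡ 36. Since 30 = 16 + 8 + 4 + 2, 27^30 ≡ 36·47·10·40: 36·47 = 1692 ≡ 49, then 49·10 = 490 ≡ 13, then 13·40 = 520 ≡ 43. So 27^30 ≡ 43 (mod 53).
So f(26) = f(27) = 43 while 26 ≠ 27, thus f is not injective.
Since f is not injective, we determine |image(f)|. Computing x^30 mod 53 for each x (by repeated squaring, reducing mod 53 at every step), the values f(0), f(1), …, f(52) are: 0, 1, 37, 25, 44, 11, 24, 16, 38, 42, 36, 13, 40, 47, 9, 10, 28, 46, 17, 6, 7, 29, 4, 52, 49, 15, 43, 43, 15, 49, 52, 4, 29, 7, 6, 17, 46, 28, 10, 9, 47, 40, 13, 36, 42, 38, 16, 24, 11, 44, 25, 37, 1.
The distinct values are {0, 1, 4, 6, 7, 9, 10, 11, 13, 15, 16, 17, 24, 25, 28, 29, 36, 37, 38, 40, 42, 43, 44, 46, 47, 49, 52}; there are 27 of them.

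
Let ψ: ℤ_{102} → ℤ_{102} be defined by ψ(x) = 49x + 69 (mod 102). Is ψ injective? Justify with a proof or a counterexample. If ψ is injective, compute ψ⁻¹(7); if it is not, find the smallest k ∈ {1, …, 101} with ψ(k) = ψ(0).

Recall: injectivity means: for all s, t in the domain, ψ(s) = ψ(t) implies s = t.
Suppose ψ(s) = ψ(t) in ℤ_{102}. Then 49s + 69 ≡ 49t + 69 (mod 102), hence 49(s − t) ≡ 0 (mod 102).
Since gcd(49, 102) = 1, 49 is invertible modulo 102, so s − t ≡ 0 (mod 102), i.e. s = t.
Therefore ψ is injective.
We now compute 49⁻¹ mod 102 explicitly. Euclid's algorithm: 102 = 2·49 + 4, 49 = 12·4 + 1; back-substituting gives 1 = 25·49 − 12·102, so 49⁻¹ ≡ 25 (mod 102).
Since ψ is injective, we find ψ⁻¹(7): we need 49x ≡ 7 − 69 ≡ 40 (mod 102). Using 49⁻¹ = 25: x ≡ 25·40 = 1000 = 9·102 + 82, so x = 82.
Check: ψ(82) = 49·82 + 69 = 4087 = 40·102 + 7 ≡ 7 (mod 102).

82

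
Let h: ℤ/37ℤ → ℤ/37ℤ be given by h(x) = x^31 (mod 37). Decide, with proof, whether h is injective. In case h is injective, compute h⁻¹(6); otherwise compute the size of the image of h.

31

Since 37 is prime, the nonzero elements of ℤ/37ℤ form a cyclic group of order 36.
As gcd(31, 36) = 1, raising to the 31st power is a bijection on this group: if s^31 ≡ t^31 then (st^{−1})^31 = 1, and the only element of order dividing gcd(31, 36) = 1 is 1, so s = t.
With h(0) = 0 this makes h injective on all of ℤ/37ℤ, hence bijective (finite equal-size domain and codomain). In particular h is injective.
Since h is injective, we find the preimage of 6. The inverse of x ↦ x^31 on (ℤ/37ℤ)^× is x ↦ x^7, because 31·7 = 217 = 6·36 + 1 ≡ 1 (mod 36) and x^{36} = 1 for x ≠ 0 (Fermat). So h⁻¹(6) = 6^7 mod 37.
Repeated squaring mod 37: 6^1 ≡ 6, 6^2 ≡ 6² = 36, 6^4 ≡ 36² = 1296 ≡ 1. Since 7 = 4 + 2 + 1, 6^7 ≡ 1·36·6: 1·36 = 36, then 36·6 = 216 ≡ 31. So 6^7 ≡ 31 (mod 37).
Hence h⁻¹(6) = 31.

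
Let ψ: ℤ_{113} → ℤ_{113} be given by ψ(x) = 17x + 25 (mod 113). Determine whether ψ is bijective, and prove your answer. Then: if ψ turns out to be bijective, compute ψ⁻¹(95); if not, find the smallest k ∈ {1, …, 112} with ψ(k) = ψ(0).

44

Recall that ψ is injective when ψ(a) = ψ(b) forces a = b.
Suppose ψ(a) = ψ(b) in ℤ_{113}. Then 17a + 25 ≡ 17b + 25 (mod 113), therefore 17(a − b) ≡ 0 (mod 113).
Since gcd(17, 113) = 1, 17 is invertible modulo 113, therefore a − b ≡ 0 (mod 113), i.e. a = b.
We now compute 17⁻¹ mod 113 explicitly. Euclid's algorithm: 113 = 6·17 + 11, 17 = 1·11 + 6, 11 = 1·6 + 5, 6 = 1·5 + 1; back-substituting gives 1 = 20·17 − 3·113, so 17⁻¹ ≡ 20 (mod 113).
Then y ↦ 20(y − 25) is a two-sided inverse to ψ, so every y ∈ ℤ_{113} has a preimage.
Therefore ψ is bijective.
Since ψ is bijective, we compute ψ⁻¹(95): solve 17x + 25 ≡ 95 (mod 113), i.e. 17x ≡ 70 (mod 113).
Multiplying by 17⁻¹ = 20 gives x ≡ 20·70 = 1400 = 12·113 + 44 ≡ 44 (mod 113).
Check: ψ(44) = 17·44 + 25 = 773 = 6·113 + 95 ≡ 95 (mod 113).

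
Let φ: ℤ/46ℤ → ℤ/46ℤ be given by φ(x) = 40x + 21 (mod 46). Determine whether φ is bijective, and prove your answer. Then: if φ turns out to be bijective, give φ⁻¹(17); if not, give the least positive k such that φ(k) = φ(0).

23

Recall: φ is injective if φ(u) = φ(v) implies u = v.
We have gcd(40, 46) = 2 > 1. Taking u = 0 and v = 23: φ(0) = 21 and φ(23) = 40·23 + 21 = 941 ≡ 21 (mod 46).
So φ(0) = φ(23) while 0 ≠ 23, so φ is not injective, hence not bijective.
Since φ is not bijective, we find the least positive k with φ(k) = φ(0): this means 40k ≡ 0 (mod 46), i.e. 46 ∣ 40k. Since gcd(40, 46) = 2, dividing through by 2 this holds exactly when 23 ∣ 20k, and as gcd(20, 23) = 1, exactly when 23 ∣ k.
The smallest positive such k is 23.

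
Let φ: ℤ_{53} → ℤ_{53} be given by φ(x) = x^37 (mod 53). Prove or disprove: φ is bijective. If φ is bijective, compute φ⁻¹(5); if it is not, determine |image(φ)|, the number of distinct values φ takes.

Since 53 is prime, the nonzero elements of ℤ_{53} form a cyclic group of order 52.
As gcd(37, 52) = 1, raising to the 37th power is a bijection on this group: if s^37 ≡ t^37 then (st^{−1})^37 = 1, and the only element of order dividing gcd(37, 52) = 1 is 1, so s = t.
With φ(0) = 0 this makes φ injective on all of ℤ_{53}, hence bijective (finite equal-size domain and codomain). In particular φ is bijective.
Since φ is bijective, we find the preimage of 5. The inverse of x ↦ x^37 on (ℤ_{53})^× is x ↦ x^45, because 37·45 = 1665 = 32·52 + 1 ≡ 1 (mod 52) and x^{52} = 1 for x ≠ 0 (Fermat). So φ⁻¹(5) = 5^45 mod 53.
Repeated squaring mod 53: 5^1 ≡ 5, 5^2 ≡ 5² = 25, 5^4 ≡ 25² = 625 ≡ 42, 5^8 ≡ 42² = 1764 ≡ 15, 5^16 ≡ 15² = 225 ≡ 13, 5^32 ≡ 13² = 169 ≡ 10. Since 45 = 32 + 8 + 4 + 1, 5^45 ≡ 10·15·42·5: 10·15 = 150 ≡ 44, then 44·42 = 1848 ≡ 46, then 46·5 = 230 ≡ 18. So 5^45 ≡ 18 (mod 53).
Hence φ⁻¹(5) = 18.

18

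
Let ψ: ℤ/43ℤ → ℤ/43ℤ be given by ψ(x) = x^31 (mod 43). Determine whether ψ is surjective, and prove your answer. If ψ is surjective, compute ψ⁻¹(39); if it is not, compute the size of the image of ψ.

8

Since 43 is prime, the nonzero elements of ℤ/43ℤ form a cyclic group of order 42.
As gcd(31, 42) = 1, raising to the 31st power is a bijection on this group: if a^31 ≡ b^31 then (ab^{−1})^31 = 1, and the only element of order dividing gcd(31, 42) = 1 is 1, so a = b.
With ψ(0) = 0 this makes ψ injective on all of ℤ/43ℤ, hence bijective (finite equal-size domain and codomain). In particular ψ is surjective.
Since ψ is surjective, we find the preimage of 39. The inverse of x ↦ x^31 on (ℤ/43ℤ)^× is x ↦ x^19, because 31·19 = 589 = 14·42 + 1 ≡ 1 (mod 42) and x^{42} = 1 for x ≠ 0 (Fermat). So ψ⁻¹(39) = 39^19 mod 43.
Repeated squaring mod 43: 39^1 ≡ 39, 39^2 ≡ 39² = 1521 ≡ 16, 39^4 ≡ 16² = 256 ≡ 41, 39^8 ≡ 41² = 1681 ≡ 4, 39^16 ≡ 4² = 16. Since 19 = 16 + 2 + 1, 39^19 ≡ 16·16·39: 16·16 = 256 ≡ 41, then 41·39 = 1599 ≡ 8. So 39^19 ≡ 8 (mod 43).
Hence ψ⁻¹(39) = 8.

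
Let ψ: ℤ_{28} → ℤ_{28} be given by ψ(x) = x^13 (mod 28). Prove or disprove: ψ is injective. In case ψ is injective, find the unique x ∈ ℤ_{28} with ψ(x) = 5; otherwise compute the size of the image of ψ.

ψ(0) = 0^13 = 0.
ψ(14): Repeated squaring mod 28: 14^1 ≡ 14, 14^2 ≡ 14² = 196 ≡ 0, 14^4 ≡ 0² = 0, 14^8 ≡ 0² = 0. Since 13 = 8 + 4 + 1, 14^13 ≡ 0·0·14: 0·0 = 0, then 0·14 = 0. So 14^13 ≡ 0 (mod 28).
So ψ(0) = ψ(14) = 0 while 0 ≠ 14, therefore ψ is not injective.
Since ψ is not injective, we determine |image(ψ)|. Computing x^13 mod 28 for each x (by repeated squaring, reducing mod 28 at every step), the values ψ(0), ψ(1), …, ψ(27) are: 0, 1, 16, 3, 4, 5, 20, 7, 8, 9, 24, 11, 12, 13, 0, 15, 16, 17, 4, 19, 20, 21, 8, 23, 24, 25, 12, 27.
The distinct values are {0, 1, 3, 4, 5, 7, 8, 9, 11, 12, 13, 15, 16, 17, 19, 20, 21, 23, 24, 25, 27}; there are 21 of them.

21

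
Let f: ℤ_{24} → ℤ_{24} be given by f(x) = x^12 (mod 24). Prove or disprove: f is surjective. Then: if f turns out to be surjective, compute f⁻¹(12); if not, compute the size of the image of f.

f(2): Repeated squaring mod 24: 2^1 ≡ 2, 2^2 ≡ 2² = 4, 2^4 ≡ 4² = 16, 2^8 ≡ 16² = 256 ≡ 16. Since 12 = 8 + 4, 2^12 ≡ 16·16: 16·16 = 256 ≡ 16. So 2^12 ≡ 16 (mod 24).
f(4): Repeated squaring mod 24: 4^1 ≡ 4, 4^2 ≡ 4² = 16, 4^4 ≡ 16² = 256 ≡ 16, 4^8 ≡ 16² = 256 ≡ 16. Since 12 = 8 + 4, 4^12 ≡ 16·16: 16·16 = 256 ≡ 16. So 4^12 ≡ 16 (mod 24).
So f(2) = f(4) = 16 while 2 ≠ 4, hence f is not injective.
A non-injective map from the 24-element set ℤ_{24} to itself takes at most 23 distinct values, so it cannot be surjective. Therefore f is not surjective.
Since f is not surjective, we determine |image(f)|. Computing x^12 mod 24 for each x (by repeated squaring, reducing mod 24 at every step), the values f(0), f(1), …, f(23) are: 0, 1, 16, 9, 16, 1, 0, 1, 16, 9, 16, 1, 0, 1, 16, 9, 16, 1, 0, 1, 16, 9, 16, 1.
The distinct values are {0, 1, 9, 16}; there are 4 of them.

4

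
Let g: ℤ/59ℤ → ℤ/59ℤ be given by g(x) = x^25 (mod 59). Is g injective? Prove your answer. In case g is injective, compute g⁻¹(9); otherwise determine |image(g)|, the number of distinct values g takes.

16

Since 59 is prime, the nonzero elements of ℤ/59ℤ form a cyclic group of order 58.
As gcd(25, 58) = 1, raising to the 25th power is a bijection on this group: if u^25 ≡ v^25 then (uv^{−1})^25 = 1, and the only element of order dividing gcd(25, 58) = 1 is 1, so u = v.
With g(0) = 0 this makes g injective on all of ℤ/59ℤ, hence bijective (finite equal-size domain and codomain). In particular g is injective.
Since g is injective, we find the preimage of 9. The inverse of x ↦ x^25 on (ℤ/59ℤ)^× is x ↦ x^7, because 25·7 = 175 = 3·58 + 1 ≡ 1 (mod 58) and x^{58} = 1 for x ≠ 0 (Fermat). So g⁻¹(9) = 9^7 mod 59.
Repeated squaring mod 59: 9^1 ≡ 9, 9^2 ≡ 9² = 81 ≡ 22, 9^4 ≡ 22² = 484 ≡ 12. Since 7 = 4 + 2 + 1, 9^7 ≡ 12·22·9: 12·22 = 264 ≡ 28, then 28·9 = 252 ≡ 16. So 9^7 ≡ 16 (mod 59).
Hence g⁻¹(9) = 16.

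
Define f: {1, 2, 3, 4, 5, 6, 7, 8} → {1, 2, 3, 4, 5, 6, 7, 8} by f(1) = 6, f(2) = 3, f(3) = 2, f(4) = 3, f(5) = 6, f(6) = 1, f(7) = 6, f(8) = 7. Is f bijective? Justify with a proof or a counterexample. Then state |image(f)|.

5

f(2) = 3 = f(4) with 2 ≠ 4, so f is not injective, hence not bijective.
The image of f is {1, 2, 3, 6, 7}, which has 5 elements.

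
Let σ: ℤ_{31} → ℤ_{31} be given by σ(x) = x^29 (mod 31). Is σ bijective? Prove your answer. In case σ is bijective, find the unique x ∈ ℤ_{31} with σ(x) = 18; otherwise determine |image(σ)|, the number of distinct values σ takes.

Since 31 is prime, the nonzero elements of ℤ_{31} form a cyclic group of order 30.
As gcd(29, 30) = 1, raising to the 29th power is a bijection on this group: if x_1^29 ≡ x_2^29 then (x_1x_2^{−1})^29 = 1, and the only element of order dividing gcd(29, 30) = 1 is 1, so x_1 = x_2.
With σ(0) = 0 this makes σ injective on all of ℤ_{31}, hence bijective (finite equal-size domain and codomain). In particular σ is bijective.
Since σ is bijective, we find the preimage of 18. The inverse of x ↦ x^29 on (ℤ_{31})^× is x ↦ x^29, because 29·29 = 841 = 28·30 + 1 ≡ 1 (mod 30) and x^{30} = 1 for x ≠ 0 (Fermat). So σ⁻¹(18) = 18^29 mod 31.
Repeated squaring mod 31: 18^1 ≡ 18, 18^2 ≡ 18² = 324 ≡ 14, 18^4 ≡ 14² = 196 ≡ 10, 18^8 ≡ 10² = 100 ≡ 7, 18^16 ≡ 7² = 49 ≡ 18. Since 29 = 16 + 8 + 4 + 1, 18^29 ≡ 18·7·10·18: 18·7 = 126 ≡ 2, then 2·10 = 20, then 20·18 = 360 ≡ 19. So 18^29 ≡ 19 (mod 31).
Hence σ⁻¹(18) = 19.

19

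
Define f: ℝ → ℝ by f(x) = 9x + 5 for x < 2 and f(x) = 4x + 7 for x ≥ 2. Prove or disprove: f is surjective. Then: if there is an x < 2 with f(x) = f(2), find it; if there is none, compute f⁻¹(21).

Both pieces are strictly increasing (slopes 9 and 4), so each is injective on its own interval.
The left piece maps (−∞, 2) onto (−∞, 23); the right piece maps [2, ∞) onto [15, ∞).
The union (−∞, 23) ∪ [15, ∞) covers ℝ, so f is surjective.
For the follow-up: the images overlap, so an x < 2 with f(x) = f(2) exists. f(2) = 15; solving 9x + 5 = 15 for x < 2 gives x = (15 − 5)/9 = 10/9.

10/9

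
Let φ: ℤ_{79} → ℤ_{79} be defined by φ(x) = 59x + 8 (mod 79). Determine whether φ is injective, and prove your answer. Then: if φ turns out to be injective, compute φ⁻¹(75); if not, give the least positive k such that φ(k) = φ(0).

48

Suppose φ(u) = φ(v) in ℤ_{79}. Then 59u + 8 ≡ 59v + 8 (mod 79), therefore 59(u − v) ≡ 0 (mod 79).
Since gcd(59, 79) = 1, 59 is invertible modulo 79, so u − v ≡ 0 (mod 79), i.e. u = v.
Hence φ is injective.
We now compute 59⁻¹ mod 79 explicitly. Euclid's algorithm: 79 = 1·59 + 20, 59 = 2·20 + 19, 20 = 1·19 + 1; back-substituting gives 1 = 75·59 − 56·79, so 59⁻¹ ≡ 75 (mod 79).
Since φ is injective, we find φ⁻¹(75): we need 59x ≡ 75 − 8 ≡ 67 (mod 79). Using 59⁻¹ = 75: x ≡ 75·67 = 5025 = 63·79 + 48, so x = 48.
Check: φ(48) = 59·48 + 8 = 2840 = 35·79 + 75 ≡ 75 (mod 79).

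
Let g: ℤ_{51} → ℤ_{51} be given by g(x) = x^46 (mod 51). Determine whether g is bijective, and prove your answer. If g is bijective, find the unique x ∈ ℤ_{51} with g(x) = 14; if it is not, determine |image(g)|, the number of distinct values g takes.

18

g(7): Repeated squaring mod 51: 7^1 ≡ 7, 7^2 ≡ 7² = 49, 7^4 ≡ 49² = 2401 ≡ 4, 7^8 ≡ 4² = 16, 7^16 ≡ 16² = 256 ≡ 1, 7^32 ≡ 1² = 1. Since 46 = 32 + 8 + 4 + 2, 7^46 ≡ 1·16·4·49: 1·16 = 16, then 16·4 = 64 ≡ 13, then 13·49 = 637 ≡ 25. So 7^46 ≡ 25 (mod 51).
g(10): Repeated squaring mod 51: 10^1 ≡ 10, 10^2 ≡ 10² = 100 ≡ 49, 10^4 ≡ 49² = 2401 ≡ 4, 10^8 ≡ 4² = 16, 10^16 ≡ 16² = 256 ≡ 1, 10^32 ≡ 1² = 1. Since 46 = 32 + 8 + 4 + 2, 10^46 ≡ 1·16·4·49: 1·16 = 16, then 16·4 = 64 ≡ 13, then 13·49 = 637 ≡ 25. So 10^46 ≡ 25 (mod 51).
So g(7) = g(10) = 25 while 7 ≠ 10, therefore g is not injective, hence not bijective.
Since g is not bijective, we determine |image(g)|. Computing x^46 mod 51 for each x (by repeated squaring, reducing mod 51 at every step), the values g(0), g(1), …, g(50) are: 0, 1, 13, 36, 16, 49, 9, 25, 4, 21, 25, 43, 15, 16, 19, 30, 1, 34, 18, 13, 19, 33, 49, 43, 42, 4, 4, 42, 43, 49, 33, 19, 13, 18, 34, 1, 30, 19, 16, 15, 43, 25, 21, 4, 25, 9, 49, 16, 36, 13, 1.
The distinct values are {0, 1, 4, 9, 13, 15, 16, 18, 19, 21, 25, 30, 33, 34, 36, 42, 43, 49}; there are 18 of them.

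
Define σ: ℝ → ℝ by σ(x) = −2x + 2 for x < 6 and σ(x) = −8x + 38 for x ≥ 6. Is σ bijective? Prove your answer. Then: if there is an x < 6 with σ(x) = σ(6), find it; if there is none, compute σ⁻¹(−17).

Both pieces are strictly decreasing (slopes −2 and −8), so each is injective on its own interval.
The left piece maps (−∞, 6) onto (−10, ∞); the right piece maps [6, ∞) onto (−∞, −10].
Since −10 = −10, the images partition ℝ: σ is injective and surjective, hence bijective.
Because the two images are disjoint, no x < 6 has σ(x) = σ(6), so we compute σ⁻¹(−17): −17 lies in (−∞, −10], so solve −8x + 38 = −17: x = (−17 − 38)/(−8) = 55/8.

55/8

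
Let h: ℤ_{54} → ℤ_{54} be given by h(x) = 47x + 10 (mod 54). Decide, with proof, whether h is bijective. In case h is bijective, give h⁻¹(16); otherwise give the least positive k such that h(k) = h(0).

If h(x_1) = h(x_2), then 47x_1 ≡ 47x_2 (mod 54). Because gcd(47, 54) = 1, we may cancel 47 to get x_1 ≡ x_2 (mod 54).
We now compute 47⁻¹ mod 54 explicitly. Euclid's algorithm: 54 = 1·47 + 7, 47 = 6·7 + 5, 7 = 1·5 + 2, 5 = 2·2 + 1; back-substituting gives 1 = 23·47 − 20·54, so 47⁻¹ ≡ 23 (mod 54).
For any y ∈ ℤ_{54}, x = 23(y − 10) mod 54 satisfies h(x) = 47·23(y − 10) + 10 ≡ y (since 47·23 ≡ 1 mod 54). So every y has a preimage.
So h is bijective.
Since h is bijective, we find h⁻¹(16): we need 47x ≡ 16 − 10 ≡ 6 (mod 54). Using 47⁻¹ = 23: x ≡ 23·6 = 138 = 2·54 + 30, so x = 30.
Check: h(30) = 47·30 + 10 = 1420 = 26·54 + 16 ≡ 16 (mod 54).

30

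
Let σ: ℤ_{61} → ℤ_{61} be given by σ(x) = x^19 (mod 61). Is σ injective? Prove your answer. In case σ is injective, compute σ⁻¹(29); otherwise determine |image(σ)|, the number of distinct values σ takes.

Since 61 is prime, the nonzero elements of ℤ_{61} form a cyclic group of order 60.
As gcd(19, 60) = 1, raising to the 19th power is a bijection on this group: if s^19 ≡ t^19 then (st^{−1})^19 = 1, and the only element of order dividing gcd(19, 60) = 1 is 1, so s = t.
With σ(0) = 0 this makes σ injective on all of ℤ_{61}, hence bijective (finite equal-size domain and codomain). In particular σ is injective.
Since σ is injective, we find the preimage of 29. The inverse of x ↦ x^19 on (ℤ_{61})^× is x ↦ x^19, because 19·19 = 361 = 6·60 + 1 ≡ 1 (mod 60) and x^{60} = 1 for x ≠ 0 (Fermat). So σ⁻¹(29) = 29^19 mod 61.
Repeated squaring mod 61: 29^1 ≡ 29, 29^2 ≡ 29² = 841 ≡ 48, 29^4 ≡ 48² = 2304 ≡ 47, 29^8 ≡ 47² = 2209 ≡ 13, 29^16 ≡ 13² = 169 ≡ 47. Since 19 = 16 + 2 + 1, 29^19 ≡ 47·48·29: 47·48 = 2256 ≡ 60, then 60·29 = 1740 ≡ 32. So 29^19 ≡ 32 (mod 61).
Hence σ⁻¹(29) = 32.

32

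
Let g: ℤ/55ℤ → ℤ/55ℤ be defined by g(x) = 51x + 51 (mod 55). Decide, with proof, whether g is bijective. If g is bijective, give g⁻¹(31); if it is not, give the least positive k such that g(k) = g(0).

5

Suppose g(a) = g(b) in ℤ/55ℤ. Then 51a + 51 ≡ 51b + 51 (mod 55), therefore 51(a − b) ≡ 0 (mod 55).
Since gcd(51, 55) = 1, 51 is invertible modulo 55, therefore a − b ≡ 0 (mod 55), i.e. a = b.
We now compute 51⁻¹ mod 55 explicitly. Euclid's algorithm: 55 = 1·51 + 4, 51 = 12·4 + 3, 4 = 1·3 + 1; back-substituting gives 1 = 41·51 − 38·55, so 51⁻¹ ≡ 41 (mod 55).
Then y ↦ 41(y − 51) is a two-sided inverse to g, so every y ∈ ℤ/55ℤ has a preimage.
So g is bijective.
Since g is bijective, we compute g⁻¹(31): solve 51x + 51 ≡ 31 (mod 55), i.e. 51x ≡ 35 (mod 55).
Multiplying by 51⁻¹ = 41 gives x ≡ 41·35 = 1435 = 26·55 + 5 ≡ 5 (mod 55).
Check: g(5) = 51·5 + 51 = 306 = 5·55 + 31 ≡ 31 (mod 55).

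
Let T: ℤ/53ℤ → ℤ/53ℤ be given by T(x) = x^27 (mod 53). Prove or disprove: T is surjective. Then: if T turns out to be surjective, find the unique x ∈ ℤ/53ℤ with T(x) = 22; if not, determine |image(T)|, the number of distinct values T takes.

31

Since 53 is prime, the nonzero elements of ℤ/53ℤ form a cyclic group of order 52.
As gcd(27, 52) = 1, raising to the 27th power is a bijection on this group: if x_1^27 ≡ x_2^27 then (x_1x_2^{−1})^27 = 1, and the only element of order dividing gcd(27, 52) = 1 is 1, so x_1 = x_2.
With T(0) = 0 this makes T injective on all of ℤ/53ℤ, hence bijective (finite equal-size domain and codomain). In particular T is surjective.
Since T is surjective, we find the preimage of 22. The inverse of x ↦ x^27 on (ℤ/53ℤ)^× is x ↦ x^27, because 27·27 = 729 = 14·52 + 1 ≡ 1 (mod 52) and x^{52} = 1 for x ≠ 0 (Fermat). So T⁻¹(22) = 22^27 mod 53.
Repeated squaring mod 53: 22^1 ≡ 22, 22^2 ≡ 22² = 484 ≡ 7, 22^4 ≡ 7² = 49, 22^8 ≡ 49² = 2401 ≡ 16, 22^16 ≡ 16² = 256 ≡ 44. Since 27 = 16 + 8 + 2 + 1, 22^27 ≡ 44·16·7·22: 44·16 = 704 ≡ 15, then 15·7 = 105 ≡ 52, then 52·22 = 1144 ≡ 31. So 22^27 ≡ 31 (mod 53).
Hence T⁻¹(22) = 31.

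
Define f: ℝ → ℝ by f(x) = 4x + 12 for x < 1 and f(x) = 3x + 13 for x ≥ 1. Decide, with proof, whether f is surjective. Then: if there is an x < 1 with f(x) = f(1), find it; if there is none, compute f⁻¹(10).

Both pieces are strictly increasing (slopes 4 and 3), so each is injective on its own interval.
The left piece maps (−∞, 1) onto (−∞, 16); the right piece maps [1, ∞) onto [16, ∞).
These images together cover ℝ, so f is surjective.
Because the two images are disjoint, no x < 1 has f(x) = f(1), so we compute f⁻¹(10): 10 lies in (−∞, 16), so solve 4x + 12 = 10: x = (10 − 12)/4 = −1/2.

-1/2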